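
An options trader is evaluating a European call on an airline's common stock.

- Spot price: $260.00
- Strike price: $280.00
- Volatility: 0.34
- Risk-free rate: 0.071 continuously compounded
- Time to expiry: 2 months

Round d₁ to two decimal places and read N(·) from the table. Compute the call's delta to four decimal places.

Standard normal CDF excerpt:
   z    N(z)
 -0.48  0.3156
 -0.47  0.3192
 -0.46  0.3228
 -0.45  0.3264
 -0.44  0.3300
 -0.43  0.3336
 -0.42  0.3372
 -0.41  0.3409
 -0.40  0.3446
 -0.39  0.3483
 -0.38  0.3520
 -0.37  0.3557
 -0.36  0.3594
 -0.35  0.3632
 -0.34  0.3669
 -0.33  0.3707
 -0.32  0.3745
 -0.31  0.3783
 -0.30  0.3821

σ√T = 0.34 × 0.4082 = 0.1388
d₁ = [ln(260/280) + (0.071 + 0.34²/2)·0.1667] / 0.1388 = [-0.0741 + 0.0215] / 0.1388 = -0.3792 ≈ -0.38
N(d₁) = N(-0.38) = 0.3520
Δ_call = N(d₁) = 0.3520

0.3520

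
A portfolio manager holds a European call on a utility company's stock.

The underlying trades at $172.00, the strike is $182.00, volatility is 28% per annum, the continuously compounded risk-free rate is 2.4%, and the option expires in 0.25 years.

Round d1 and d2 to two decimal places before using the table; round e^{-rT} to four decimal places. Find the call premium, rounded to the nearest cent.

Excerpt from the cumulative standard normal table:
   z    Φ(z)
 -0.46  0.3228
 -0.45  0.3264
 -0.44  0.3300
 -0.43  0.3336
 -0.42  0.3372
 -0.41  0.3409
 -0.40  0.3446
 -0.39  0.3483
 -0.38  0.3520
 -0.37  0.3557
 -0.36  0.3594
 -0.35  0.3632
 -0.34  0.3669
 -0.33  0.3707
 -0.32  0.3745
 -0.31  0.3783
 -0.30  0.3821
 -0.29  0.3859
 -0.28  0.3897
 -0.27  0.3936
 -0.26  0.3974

T = 0.25;  σ√T = 0.1400
d₁ = [ln(172/182) + (0.024 + ½·0.28²)·0.25] / (σ√T) = (-0.0565 + 0.0158) / 0.1400 = -0.2908 ⇒ -0.29
d₂ = -0.2908 − 0.1400 = -0.4308 ⇒ -0.43
exp(−rT) = exp(−0.024·0.25) = 0.9940
N(d₁) = N(-0.29) = 0.3859;  N(d₂) = N(-0.43) = 0.3336
C = 172·0.3859 − 182·0.9940·0.3336 = 66.3748 − 60.3509 = 6.0239

$6.02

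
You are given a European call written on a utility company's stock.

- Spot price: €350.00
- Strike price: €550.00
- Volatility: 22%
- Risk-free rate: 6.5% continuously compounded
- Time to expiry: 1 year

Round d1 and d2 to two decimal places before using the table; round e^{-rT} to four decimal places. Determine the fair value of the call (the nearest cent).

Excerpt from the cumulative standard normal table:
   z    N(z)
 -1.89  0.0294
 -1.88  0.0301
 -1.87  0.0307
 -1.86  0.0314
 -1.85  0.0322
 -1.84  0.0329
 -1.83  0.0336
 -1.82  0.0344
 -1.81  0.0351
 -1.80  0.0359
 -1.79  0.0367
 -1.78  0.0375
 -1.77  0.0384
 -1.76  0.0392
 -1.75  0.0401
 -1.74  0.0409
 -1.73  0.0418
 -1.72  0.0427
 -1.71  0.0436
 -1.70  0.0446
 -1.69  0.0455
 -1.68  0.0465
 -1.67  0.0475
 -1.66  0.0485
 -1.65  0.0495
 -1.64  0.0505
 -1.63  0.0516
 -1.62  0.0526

T = 1;  σ√T = 0.2200
d₁ = [ln(350/550) + (0.065 + ½·0.22²)·1] / (σ√T) = (-0.4520 + 0.0892) / 0.2200 = -1.6490 ⇒ -1.65
d₂ = -1.6490 − 0.2200 = -1.8690 ⇒ -1.87
e^(−rT) = e^(−0.065·1) = 0.9371
N(d₁) = N(-1.65) = 0.0495;  N(d₂) = N(-1.87) = 0.0307
C = 350·0.0495 − 550·0.9371·0.0307 = 17.3250 − 15.8229 = 1.5021

€1.50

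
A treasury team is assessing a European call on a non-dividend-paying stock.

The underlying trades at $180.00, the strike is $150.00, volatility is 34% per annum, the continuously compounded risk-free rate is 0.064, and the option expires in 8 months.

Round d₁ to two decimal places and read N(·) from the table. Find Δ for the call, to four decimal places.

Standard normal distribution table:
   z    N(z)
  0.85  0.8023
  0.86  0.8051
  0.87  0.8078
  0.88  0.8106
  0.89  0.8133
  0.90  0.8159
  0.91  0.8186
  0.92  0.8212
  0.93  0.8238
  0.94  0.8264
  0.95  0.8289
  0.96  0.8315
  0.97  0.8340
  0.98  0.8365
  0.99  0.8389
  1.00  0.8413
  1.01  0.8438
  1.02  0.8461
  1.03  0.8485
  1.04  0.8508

σ√T = 0.34 × 0.8165 = 0.2776
d₁ = [ln(180/150) + (0.064 + 0.34²/2)·0.6667] / 0.2776 = [0.1823 + 0.0812] / 0.2776 = 0.9493 → 0.95
N(d₁) = N(0.95) = 0.8289
Δ_call = N(d₁) = 0.8289

0.8289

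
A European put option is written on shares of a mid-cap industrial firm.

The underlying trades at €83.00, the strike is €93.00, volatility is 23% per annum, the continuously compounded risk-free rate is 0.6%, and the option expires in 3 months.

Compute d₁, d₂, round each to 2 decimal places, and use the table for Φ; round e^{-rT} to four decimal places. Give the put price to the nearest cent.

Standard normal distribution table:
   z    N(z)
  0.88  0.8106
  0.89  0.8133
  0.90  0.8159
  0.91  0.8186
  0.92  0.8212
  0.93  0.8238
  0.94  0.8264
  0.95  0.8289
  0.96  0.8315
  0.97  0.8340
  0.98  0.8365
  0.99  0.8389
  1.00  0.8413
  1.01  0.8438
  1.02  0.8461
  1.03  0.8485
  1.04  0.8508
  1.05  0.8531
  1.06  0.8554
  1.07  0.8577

σ√T = 0.23·√0.25 = 0.1150
ln(S/K) + (r + σ²/2)T = ln(83/93) + (0.006 + 0.23²/2)·0.25 = -0.1138 + 0.0081 = -0.1056
d₁ = -0.1056 / 0.1150 = -0.9187 → -0.92
d₂ = d₁ − σ√T = -0.9187 − 0.1150 = -1.0337 → -1.03
exp(−rT) = exp(−0.006·0.25) = 0.9985
N(−d₂) = N(1.03) = 0.8485;  N(−d₁) = N(0.92) = 0.8212
P = 93·0.9985·0.8485 − 83·0.8212 = 78.7921 − 68.1596 = 10.6325

€10.63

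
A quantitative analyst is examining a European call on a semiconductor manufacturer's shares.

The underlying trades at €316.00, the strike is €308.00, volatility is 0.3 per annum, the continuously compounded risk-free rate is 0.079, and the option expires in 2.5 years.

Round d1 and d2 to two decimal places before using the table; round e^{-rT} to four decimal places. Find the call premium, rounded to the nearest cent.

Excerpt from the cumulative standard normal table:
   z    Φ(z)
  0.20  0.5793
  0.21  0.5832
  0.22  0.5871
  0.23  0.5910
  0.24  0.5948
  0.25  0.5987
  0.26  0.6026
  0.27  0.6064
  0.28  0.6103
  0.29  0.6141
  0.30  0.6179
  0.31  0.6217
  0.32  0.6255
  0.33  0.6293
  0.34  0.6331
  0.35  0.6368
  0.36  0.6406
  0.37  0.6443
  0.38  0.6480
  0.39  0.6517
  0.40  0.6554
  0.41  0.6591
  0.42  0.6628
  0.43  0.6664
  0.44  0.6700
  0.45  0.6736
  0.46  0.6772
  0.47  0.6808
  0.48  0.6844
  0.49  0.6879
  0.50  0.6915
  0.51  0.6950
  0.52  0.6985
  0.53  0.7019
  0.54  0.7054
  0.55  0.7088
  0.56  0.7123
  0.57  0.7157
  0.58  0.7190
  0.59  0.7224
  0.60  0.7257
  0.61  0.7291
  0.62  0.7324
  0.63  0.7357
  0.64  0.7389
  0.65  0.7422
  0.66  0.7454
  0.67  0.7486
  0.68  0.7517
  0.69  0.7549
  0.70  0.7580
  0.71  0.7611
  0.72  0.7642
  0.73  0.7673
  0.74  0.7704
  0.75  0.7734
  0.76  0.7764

€91.10

σ√T = 0.3·√2.5 = 0.4743
d₁ = [ln(316/308) + (0.079 + ½·0.3²)·2.5] / (σ√T) = (0.0256 + 0.3100) / 0.4743 = 0.7076 ≈ 0.71
d₂ = 0.7076 − 0.4743 = 0.2333 ≈ 0.23
exp(−rT) = exp(−0.079·2.5) = 0.8208
N(d₁) = N(0.71) = 0.7611;  N(d₂) = N(0.23) = 0.5910
C = 316·0.7611 − 308·0.8208·0.5910 = 240.5076 − 149.4086 = 91.0990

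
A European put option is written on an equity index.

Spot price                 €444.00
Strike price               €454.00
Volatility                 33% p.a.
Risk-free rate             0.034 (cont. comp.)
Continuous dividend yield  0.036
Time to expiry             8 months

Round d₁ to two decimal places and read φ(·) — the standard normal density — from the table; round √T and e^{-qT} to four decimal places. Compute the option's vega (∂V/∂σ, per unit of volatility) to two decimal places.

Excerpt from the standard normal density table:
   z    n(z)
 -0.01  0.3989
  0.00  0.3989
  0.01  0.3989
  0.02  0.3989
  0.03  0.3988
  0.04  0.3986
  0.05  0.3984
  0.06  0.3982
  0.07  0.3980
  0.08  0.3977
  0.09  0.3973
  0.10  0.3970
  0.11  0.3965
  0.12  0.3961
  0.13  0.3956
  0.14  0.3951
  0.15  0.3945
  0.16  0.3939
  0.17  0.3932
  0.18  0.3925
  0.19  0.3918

141.01

σ√T = 0.33·√0.6667 = 0.2694
d₁ = [ln(444/454) + (0.034 − 0.036 + ½·0.33²)·0.6667] / (σ√T) = (-0.0223 + 0.0350) / 0.2694 = 0.0471 ⇒ 0.05
√T = √0.6667 = 0.8165
φ(d₁) = φ(0.05) = 0.3984
e^(−qT) = e^(−0.036·0.6667) = 0.9763
vega = S·e^(−qT)·φ(d₁)·√T = 444·0.9763·0.3984·0.8165 = 141.0074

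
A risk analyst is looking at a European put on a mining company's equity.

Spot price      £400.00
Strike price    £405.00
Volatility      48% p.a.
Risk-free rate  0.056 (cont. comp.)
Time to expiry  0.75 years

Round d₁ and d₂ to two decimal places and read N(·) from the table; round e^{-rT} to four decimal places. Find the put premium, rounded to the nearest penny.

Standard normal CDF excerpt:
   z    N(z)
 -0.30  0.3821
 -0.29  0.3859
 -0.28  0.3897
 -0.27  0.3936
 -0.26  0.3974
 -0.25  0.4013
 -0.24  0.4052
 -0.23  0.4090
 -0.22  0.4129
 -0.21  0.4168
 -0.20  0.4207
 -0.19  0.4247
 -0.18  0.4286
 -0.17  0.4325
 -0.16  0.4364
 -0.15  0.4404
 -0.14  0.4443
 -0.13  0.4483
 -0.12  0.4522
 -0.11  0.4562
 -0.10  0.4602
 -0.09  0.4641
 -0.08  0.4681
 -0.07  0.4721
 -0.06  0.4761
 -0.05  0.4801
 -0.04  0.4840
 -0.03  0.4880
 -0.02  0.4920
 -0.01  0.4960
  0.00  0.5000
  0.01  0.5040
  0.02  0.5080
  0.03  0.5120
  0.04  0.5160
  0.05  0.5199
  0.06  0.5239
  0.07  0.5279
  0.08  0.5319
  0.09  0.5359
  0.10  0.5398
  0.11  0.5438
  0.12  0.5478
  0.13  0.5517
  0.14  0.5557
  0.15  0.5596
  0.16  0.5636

T = 0.75;  σ√T = 0.4157
d₁ = [ln(400/405) + (0.056 + 0.48²/2)·0.75] / 0.4157 = [-0.0124 + 0.1284] / 0.4157 = 0.2790 ⇒ 0.28
d₂ = d₁ − σ√T = 0.2790 − 0.4157 = -0.1367 ⇒ -0.14
exp(−rT) = exp(−0.056·0.75) = 0.9589
N(−d₂) = N(0.14) = 0.5557;  N(−d₁) = N(-0.28) = 0.3897
P = 405·0.9589·0.5557 − 400·0.3897 = 215.8086 − 155.8800 = 59.9286

£59.93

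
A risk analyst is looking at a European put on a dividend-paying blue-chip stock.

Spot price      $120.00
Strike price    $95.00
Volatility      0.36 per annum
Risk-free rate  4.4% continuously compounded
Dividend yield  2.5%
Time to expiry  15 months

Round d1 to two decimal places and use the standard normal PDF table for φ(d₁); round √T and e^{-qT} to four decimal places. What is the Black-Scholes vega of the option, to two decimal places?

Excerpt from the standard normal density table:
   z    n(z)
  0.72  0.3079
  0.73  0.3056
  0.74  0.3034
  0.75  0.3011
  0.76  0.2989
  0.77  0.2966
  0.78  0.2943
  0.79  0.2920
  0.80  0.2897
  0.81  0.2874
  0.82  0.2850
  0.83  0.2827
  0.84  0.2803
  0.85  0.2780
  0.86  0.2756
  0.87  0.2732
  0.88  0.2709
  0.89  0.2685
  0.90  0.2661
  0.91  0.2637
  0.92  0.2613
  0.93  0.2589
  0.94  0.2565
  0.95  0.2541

36.45

σ√T = 0.36·√1.25 = 0.4025
d₁ = [ln(120/95) + (0.044 − 0.025 + ½·0.36²)·1.25] / (σ√T) = (0.2336 + 0.1047) / 0.4025 = 0.8407 which rounds to 0.84
√T = √1.25 = 1.1180
φ(d₁) = φ(0.84) = 0.2803
exp(−qT) = exp(−0.025·1.25) = 0.9692
vega = S·exp(−qT)·φ(d₁)·√T = 120·0.9692·0.2803·1.1180 = 36.4468
(Call and put vega coincide under Black-Scholes.)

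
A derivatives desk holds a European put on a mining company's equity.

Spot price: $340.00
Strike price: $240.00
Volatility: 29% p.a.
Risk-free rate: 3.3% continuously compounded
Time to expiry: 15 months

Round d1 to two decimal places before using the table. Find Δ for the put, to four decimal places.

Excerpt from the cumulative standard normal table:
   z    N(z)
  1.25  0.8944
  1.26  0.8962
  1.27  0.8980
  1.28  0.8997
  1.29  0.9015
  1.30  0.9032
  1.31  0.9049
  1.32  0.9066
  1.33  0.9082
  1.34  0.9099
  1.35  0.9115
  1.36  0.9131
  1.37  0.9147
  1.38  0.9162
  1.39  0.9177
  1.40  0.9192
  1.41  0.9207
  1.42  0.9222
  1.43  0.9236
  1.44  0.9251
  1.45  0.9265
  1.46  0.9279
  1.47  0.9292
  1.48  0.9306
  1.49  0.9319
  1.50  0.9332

-0.0869

σ√T = 0.29 × 1.1180 = 0.3242
d₁ = [ln(340/240) + (0.033 + 0.29²/2)·1.25] / 0.3242 = [0.3483 + 0.0938] / 0.3242 = 1.3636 ≈ 1.36
N(d₁) = N(1.36) = 0.9131
Δ_put = N(d₁) − 1 = 0.9131 − 1 = -0.0869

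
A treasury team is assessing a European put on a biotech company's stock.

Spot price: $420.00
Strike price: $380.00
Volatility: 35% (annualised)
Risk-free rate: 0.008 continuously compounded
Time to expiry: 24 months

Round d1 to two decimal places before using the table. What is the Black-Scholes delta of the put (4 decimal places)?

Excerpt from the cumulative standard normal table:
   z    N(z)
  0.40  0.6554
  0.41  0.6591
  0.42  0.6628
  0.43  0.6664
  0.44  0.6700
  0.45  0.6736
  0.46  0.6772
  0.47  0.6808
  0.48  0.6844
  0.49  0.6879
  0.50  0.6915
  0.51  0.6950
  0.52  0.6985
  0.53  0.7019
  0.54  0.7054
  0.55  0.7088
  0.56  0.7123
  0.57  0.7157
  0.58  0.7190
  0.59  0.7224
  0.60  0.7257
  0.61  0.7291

T = 2;  σ√T = 0.4950
d₁ = [ln(420/380) + (0.008 + 0.35²/2)·2] / 0.4950 = [0.1001 + 0.1385] / 0.4950 = 0.4820 → 0.48
N(d₁) = N(0.48) = 0.6844
Δ_put = N(d₁) − 1 = 0.6844 − 1 = -0.3156

-0.3156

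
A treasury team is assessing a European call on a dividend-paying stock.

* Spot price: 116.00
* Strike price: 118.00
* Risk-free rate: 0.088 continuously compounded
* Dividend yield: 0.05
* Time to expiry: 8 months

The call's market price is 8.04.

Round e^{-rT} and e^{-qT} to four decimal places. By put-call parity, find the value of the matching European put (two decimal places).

exp(−qT) = exp(−0.05·0.6667) = 0.9672;  exp(−rT) = exp(−0.088·0.6667) = 0.9430
Put-call parity: C − P = S·e^(−qT) − K·e^(−rT) = 116·0.9672 − 118·0.9430 = 112.1952 − 111.2740 = 0.9212
P = C − (C − P) = 8.04 − (0.9212) = 7.1188

7.12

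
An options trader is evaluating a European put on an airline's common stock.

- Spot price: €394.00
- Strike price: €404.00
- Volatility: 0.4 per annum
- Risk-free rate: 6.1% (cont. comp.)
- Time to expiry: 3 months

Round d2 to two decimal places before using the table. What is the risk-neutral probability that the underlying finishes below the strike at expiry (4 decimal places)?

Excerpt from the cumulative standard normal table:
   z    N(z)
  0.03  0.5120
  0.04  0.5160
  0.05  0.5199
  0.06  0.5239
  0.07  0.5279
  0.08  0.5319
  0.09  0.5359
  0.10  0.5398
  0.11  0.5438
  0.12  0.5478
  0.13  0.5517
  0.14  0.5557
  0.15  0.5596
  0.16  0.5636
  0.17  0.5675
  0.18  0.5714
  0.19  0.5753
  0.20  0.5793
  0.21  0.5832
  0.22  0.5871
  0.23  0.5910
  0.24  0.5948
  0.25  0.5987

0.5596

T = 0.25;  σ√T = 0.2000
d₁ = [ln(394/404) + (0.061 + 0.4²/2)·0.25] / 0.2000 = [-0.0251 + 0.0353] / 0.2000 = 0.0509 ≈ 0.05
d₂ = d₁ − σ√T = 0.0509 − 0.2000 = -0.1491 ≈ -0.15
Pr(exercise) under Q = N(−d₂) = N(0.15) = 0.5596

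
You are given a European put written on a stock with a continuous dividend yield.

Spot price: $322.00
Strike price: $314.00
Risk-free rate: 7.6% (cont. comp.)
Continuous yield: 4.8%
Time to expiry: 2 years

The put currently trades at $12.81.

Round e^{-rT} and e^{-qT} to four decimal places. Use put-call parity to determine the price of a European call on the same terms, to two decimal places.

$35.62

e^(−qT) = e^(−0.048·2) = 0.9085;  e^(−rT) = e^(−0.076·2) = 0.8590
Put-call parity: C − P = S·e^(−qT) − K·e^(−rT) = 322·0.9085 − 314·0.8590 = 292.5370 − 269.7260 = 22.8110
C = P + (C − P) = 12.81 + (22.8110) = 35.6210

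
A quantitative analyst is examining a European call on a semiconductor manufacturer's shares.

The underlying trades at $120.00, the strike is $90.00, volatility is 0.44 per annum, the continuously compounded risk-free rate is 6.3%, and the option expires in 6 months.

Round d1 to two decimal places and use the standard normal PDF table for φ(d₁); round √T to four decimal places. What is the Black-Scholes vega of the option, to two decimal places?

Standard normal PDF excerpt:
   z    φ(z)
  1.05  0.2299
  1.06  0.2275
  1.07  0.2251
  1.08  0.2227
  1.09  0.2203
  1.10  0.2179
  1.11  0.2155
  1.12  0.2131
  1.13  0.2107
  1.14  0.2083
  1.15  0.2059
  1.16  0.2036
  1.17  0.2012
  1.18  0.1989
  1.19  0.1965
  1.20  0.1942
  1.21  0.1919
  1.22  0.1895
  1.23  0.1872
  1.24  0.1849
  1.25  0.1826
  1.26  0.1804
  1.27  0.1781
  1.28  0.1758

T = 0.5;  σ√T = 0.3111
ln(S/K) + (r + σ²/2)T = ln(120/90) + (0.063 + 0.44²/2)·0.5 = 0.2877 + 0.0799 = 0.3676
d₁ = 0.3676 / 0.3111 = 1.1815 which rounds to 1.18
√T = √0.5 = 0.7071
φ(d₁) = φ(1.18) = 0.1989
vega = S·φ(d₁)·√T = 120·0.1989·0.7071 = 16.8771

16.88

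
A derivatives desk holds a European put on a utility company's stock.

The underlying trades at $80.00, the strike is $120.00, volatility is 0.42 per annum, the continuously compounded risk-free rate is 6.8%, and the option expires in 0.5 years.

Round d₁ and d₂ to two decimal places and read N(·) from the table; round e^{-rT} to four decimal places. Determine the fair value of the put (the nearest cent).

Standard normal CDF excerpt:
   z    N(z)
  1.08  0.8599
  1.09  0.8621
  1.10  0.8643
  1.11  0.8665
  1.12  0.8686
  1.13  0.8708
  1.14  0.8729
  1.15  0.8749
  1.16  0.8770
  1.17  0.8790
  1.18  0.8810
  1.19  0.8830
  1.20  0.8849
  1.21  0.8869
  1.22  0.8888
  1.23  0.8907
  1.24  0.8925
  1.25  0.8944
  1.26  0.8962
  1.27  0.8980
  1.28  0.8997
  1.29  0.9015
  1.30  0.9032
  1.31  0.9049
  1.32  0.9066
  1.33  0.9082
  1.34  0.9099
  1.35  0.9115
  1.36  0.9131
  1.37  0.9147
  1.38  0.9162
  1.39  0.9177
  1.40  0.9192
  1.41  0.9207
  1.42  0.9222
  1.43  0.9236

T = 0.5;  σ√T = 0.2970
d₁ = [ln(80/120) + (0.068 + ½·0.42²)·0.5] / (σ√T) = (-0.4055 + 0.0781) / 0.2970 = -1.1023 which rounds to -1.10
d₂ = -1.1023 − 0.2970 = -1.3993 which rounds to -1.40
e^(−rT) = e^(−0.068·0.5) = 0.9666
P = 120·0.9666·N(1.40) − 80·N(1.10) = 120·0.9666·0.9192 − 80·0.8643 = 106.6198 − 69.1440 = 37.4758

$37.48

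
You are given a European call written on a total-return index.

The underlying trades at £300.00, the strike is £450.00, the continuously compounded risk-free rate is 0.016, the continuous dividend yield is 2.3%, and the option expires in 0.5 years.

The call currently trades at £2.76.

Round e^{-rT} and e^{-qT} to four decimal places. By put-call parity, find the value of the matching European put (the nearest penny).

£152.58

e^(−qT) = e^(−0.023·0.5) = 0.9886;  e^(−rT) = e^(−0.016·0.5) = 0.9920
Put-call parity: C − P = S·e^(−qT) − K·e^(−rT) = 300·0.9886 − 450·0.9920 = 296.5800 − 446.4000 = -149.8200
P = C − (C − P) = 2.76 − (-149.8200) = 152.5800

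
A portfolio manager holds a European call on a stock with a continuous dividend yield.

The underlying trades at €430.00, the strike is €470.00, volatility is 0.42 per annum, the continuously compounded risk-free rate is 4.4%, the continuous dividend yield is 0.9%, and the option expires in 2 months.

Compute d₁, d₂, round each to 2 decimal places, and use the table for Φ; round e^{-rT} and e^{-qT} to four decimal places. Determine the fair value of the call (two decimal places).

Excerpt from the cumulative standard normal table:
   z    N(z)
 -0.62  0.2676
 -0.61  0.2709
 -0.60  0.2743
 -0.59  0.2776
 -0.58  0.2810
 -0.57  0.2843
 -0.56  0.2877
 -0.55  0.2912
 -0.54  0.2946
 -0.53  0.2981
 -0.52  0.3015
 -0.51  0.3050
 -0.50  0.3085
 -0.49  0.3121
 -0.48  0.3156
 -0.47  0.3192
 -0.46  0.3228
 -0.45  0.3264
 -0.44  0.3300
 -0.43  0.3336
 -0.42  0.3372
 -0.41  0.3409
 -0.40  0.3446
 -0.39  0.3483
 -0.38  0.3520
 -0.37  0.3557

σ√T = 0.42 × 0.4082 = 0.1715
d₁ = [ln(430/470) + (0.044 − 0.009 + ½·0.42²)·0.1667] / (σ√T) = (-0.0889 + 0.0205) / 0.1715 = -0.3990 ⇒ -0.40
d₂ = -0.3990 − 0.1715 = -0.5705 ⇒ -0.57
exp(−qT) = exp(−0.009·0.1667) = 0.9985;  exp(−rT) = exp(−0.044·0.1667) = 0.9927
N(d₁) = N(-0.40) = 0.3446;  N(d₂) = N(-0.57) = 0.2843
C = 430·0.9985·0.3446 − 470·0.9927·0.2843 = 147.9557 − 132.6456 = 15.3102

€15.31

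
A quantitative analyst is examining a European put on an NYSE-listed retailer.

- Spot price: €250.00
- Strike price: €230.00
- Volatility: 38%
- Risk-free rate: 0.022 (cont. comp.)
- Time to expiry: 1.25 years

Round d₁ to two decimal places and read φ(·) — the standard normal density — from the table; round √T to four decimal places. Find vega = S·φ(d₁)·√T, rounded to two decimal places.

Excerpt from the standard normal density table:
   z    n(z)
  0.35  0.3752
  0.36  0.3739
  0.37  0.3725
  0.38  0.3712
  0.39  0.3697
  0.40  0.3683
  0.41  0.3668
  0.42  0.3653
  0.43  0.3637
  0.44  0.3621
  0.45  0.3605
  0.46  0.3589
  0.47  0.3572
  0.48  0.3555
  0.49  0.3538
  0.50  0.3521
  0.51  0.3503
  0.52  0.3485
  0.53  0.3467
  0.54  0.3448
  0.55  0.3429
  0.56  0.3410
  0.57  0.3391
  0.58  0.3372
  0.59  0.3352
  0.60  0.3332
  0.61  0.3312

99.84

T = 1.25;  σ√T = 0.4249
ln(S/K) + (r + σ²/2)T = ln(250/230) + (0.022 + 0.38²/2)·1.25 = 0.0834 + 0.1178 = 0.2011
d₁ = 0.2011 / 0.4249 = 0.4734 ≈ 0.47
√T = √1.25 = 1.1180
φ(d₁) = φ(0.47) = 0.3572
vega = S·φ(d₁)·√T = 250·0.3572·1.1180 = 99.8374
(Call and put vega coincide under Black-Scholes.)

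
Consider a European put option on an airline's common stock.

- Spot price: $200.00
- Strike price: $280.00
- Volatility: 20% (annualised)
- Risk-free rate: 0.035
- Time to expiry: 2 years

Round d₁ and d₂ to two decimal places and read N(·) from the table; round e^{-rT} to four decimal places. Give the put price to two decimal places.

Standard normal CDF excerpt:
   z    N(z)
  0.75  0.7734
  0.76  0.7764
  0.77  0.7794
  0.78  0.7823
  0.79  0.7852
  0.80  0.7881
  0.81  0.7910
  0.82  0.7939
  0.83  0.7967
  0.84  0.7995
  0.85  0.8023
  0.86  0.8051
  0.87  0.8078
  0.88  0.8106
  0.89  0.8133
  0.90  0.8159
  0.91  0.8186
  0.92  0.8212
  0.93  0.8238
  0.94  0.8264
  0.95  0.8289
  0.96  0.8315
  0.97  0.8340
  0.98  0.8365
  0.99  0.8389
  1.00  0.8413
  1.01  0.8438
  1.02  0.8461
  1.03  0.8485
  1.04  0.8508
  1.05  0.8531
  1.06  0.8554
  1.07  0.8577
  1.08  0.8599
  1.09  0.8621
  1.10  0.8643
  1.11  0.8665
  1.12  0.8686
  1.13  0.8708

σ√T = 0.2·√2 = 0.2828
ln(S/K) + (r + σ²/2)T = ln(200/280) + (0.035 + 0.2²/2)·2 = -0.3365 + 0.1100 = -0.2265
d₁ = -0.2265 / 0.2828 = -0.8007 which rounds to -0.80
d₂ = d₁ − σ√T = -0.8007 − 0.2828 = -1.0835 which rounds to -1.08
exp(−rT) = exp(−0.035·2) = 0.9324
N(−d₂) = N(1.08) = 0.8599;  N(−d₁) = N(0.80) = 0.7881
P = 280·0.9324·0.8599 − 200·0.7881 = 224.4958 − 157.6200 = 66.8758

$66.88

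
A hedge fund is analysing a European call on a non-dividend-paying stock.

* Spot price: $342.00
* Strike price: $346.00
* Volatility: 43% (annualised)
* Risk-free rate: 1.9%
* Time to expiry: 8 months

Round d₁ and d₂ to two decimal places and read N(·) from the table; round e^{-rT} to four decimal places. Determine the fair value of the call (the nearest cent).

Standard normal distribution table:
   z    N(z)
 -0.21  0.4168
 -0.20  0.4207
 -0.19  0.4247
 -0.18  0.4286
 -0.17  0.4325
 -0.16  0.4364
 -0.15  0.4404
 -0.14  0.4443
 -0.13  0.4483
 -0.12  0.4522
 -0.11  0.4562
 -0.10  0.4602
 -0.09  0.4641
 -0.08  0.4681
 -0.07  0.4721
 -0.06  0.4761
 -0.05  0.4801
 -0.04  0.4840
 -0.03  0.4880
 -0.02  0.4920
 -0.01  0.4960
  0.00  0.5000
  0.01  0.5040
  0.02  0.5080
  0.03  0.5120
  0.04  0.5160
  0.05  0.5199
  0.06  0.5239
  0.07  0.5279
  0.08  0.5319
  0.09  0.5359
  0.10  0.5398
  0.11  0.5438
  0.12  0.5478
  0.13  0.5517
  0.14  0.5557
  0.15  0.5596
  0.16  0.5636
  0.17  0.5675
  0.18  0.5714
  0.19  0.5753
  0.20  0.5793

$47.66

σ√T = 0.43·√0.6667 = 0.3511
d₁ = [ln(342/346) + (0.019 + 0.43²/2)·0.6667] / 0.3511 = [-0.0116 + 0.0743] / 0.3511 = 0.1785 ⇒ 0.18
d₂ = d₁ − σ√T = 0.1785 − 0.3511 = -0.1726 ⇒ -0.17
exp(−rT) = exp(−0.019·0.6667) = 0.9874
C = 342·N(0.18) − 346·0.9874·N(-0.17) = 342·0.5714 − 346·0.9874·0.4325 = 195.4188 − 147.7595 = 47.6593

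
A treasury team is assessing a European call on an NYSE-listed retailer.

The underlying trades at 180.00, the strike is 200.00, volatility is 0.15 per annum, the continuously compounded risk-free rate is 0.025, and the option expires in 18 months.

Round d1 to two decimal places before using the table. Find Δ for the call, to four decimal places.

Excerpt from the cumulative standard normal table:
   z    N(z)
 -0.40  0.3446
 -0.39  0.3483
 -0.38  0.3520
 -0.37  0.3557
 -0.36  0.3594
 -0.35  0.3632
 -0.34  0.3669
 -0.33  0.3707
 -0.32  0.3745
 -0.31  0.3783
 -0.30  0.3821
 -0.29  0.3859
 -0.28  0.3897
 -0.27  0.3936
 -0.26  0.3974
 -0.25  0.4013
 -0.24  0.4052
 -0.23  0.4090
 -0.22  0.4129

0.3897

σ√T = 0.15·√1.5 = 0.1837
d₁ = [ln(180/200) + (0.025 + 0.15²/2)·1.5] / 0.1837 = [-0.1054 + 0.0544] / 0.1837 = -0.2775 → -0.28
N(d₁) = N(-0.28) = 0.3897
Δ_call = N(d₁) = 0.3897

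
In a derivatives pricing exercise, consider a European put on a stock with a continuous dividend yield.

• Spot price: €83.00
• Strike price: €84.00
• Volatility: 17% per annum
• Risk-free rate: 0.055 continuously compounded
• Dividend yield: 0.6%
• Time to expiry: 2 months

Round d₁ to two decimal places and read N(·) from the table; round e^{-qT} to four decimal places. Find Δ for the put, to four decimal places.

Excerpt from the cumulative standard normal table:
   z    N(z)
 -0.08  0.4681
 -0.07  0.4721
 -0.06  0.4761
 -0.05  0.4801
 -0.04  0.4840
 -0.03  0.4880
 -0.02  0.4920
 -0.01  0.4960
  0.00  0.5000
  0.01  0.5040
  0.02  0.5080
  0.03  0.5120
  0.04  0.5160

σ√T = 0.17 × 0.4082 = 0.0694
ln(S/K) + (r − q + σ²/2)T = ln(83/84) + (0.055 − 0.006 + 0.17²/2)·0.1667 = -0.0120 + 0.0106 = -0.0014
d₁ = -0.0014 / 0.0694 = -0.0202 ≈ -0.02
N(d₁) = N(-0.02) = 0.4920
Δ_put = exp(−qT)·(N(d₁) − 1) = 0.9990·(0.4920 − 1) = -0.5075

-0.5075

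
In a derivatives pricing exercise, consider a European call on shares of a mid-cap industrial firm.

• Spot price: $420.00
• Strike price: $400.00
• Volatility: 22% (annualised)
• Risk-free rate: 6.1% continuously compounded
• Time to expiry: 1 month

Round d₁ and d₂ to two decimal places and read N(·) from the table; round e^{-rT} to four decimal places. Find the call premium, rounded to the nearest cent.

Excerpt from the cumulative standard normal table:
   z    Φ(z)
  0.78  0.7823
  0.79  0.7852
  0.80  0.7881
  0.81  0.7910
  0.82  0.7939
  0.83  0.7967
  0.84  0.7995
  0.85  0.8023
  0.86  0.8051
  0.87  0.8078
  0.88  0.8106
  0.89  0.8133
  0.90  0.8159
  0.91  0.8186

T = 0.08333;  σ√T = 0.0635
d₁ = [ln(420/400) + (0.061 + ½·0.22²)·0.08333] / (σ√T) = (0.0488 + 0.0071) / 0.0635 = 0.8800 → 0.88
d₂ = 0.8800 − 0.0635 = 0.8165 → 0.82
exp(−rT) = exp(−0.061·0.08333) = 0.9949
N(d₁) = N(0.88) = 0.8106;  N(d₂) = N(0.82) = 0.7939
C = 420·0.8106 − 400·0.9949·0.7939 = 340.4520 − 315.9404 = 24.5116

$24.51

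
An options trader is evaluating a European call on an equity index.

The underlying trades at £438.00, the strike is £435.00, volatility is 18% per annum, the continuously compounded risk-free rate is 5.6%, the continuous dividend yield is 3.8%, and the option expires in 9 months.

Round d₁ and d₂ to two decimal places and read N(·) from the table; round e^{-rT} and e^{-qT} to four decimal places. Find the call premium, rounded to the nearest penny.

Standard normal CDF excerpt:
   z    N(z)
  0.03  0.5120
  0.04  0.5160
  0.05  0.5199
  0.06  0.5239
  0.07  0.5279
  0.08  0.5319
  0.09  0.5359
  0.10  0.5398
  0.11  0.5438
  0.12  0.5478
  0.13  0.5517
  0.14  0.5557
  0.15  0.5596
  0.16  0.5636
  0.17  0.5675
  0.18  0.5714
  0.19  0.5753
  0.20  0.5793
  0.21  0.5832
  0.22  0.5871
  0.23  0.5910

σ√T = 0.18 × 0.8660 = 0.1559
d₁ = [ln(438/435) + (0.056 − 0.038 + 0.18²/2)·0.75] / 0.1559 = [0.0069 + 0.0256] / 0.1559 = 0.2086 which rounds to 0.21
d₂ = d₁ − σ√T = 0.2086 − 0.1559 = 0.0527 which rounds to 0.05
exp(−qT) = exp(−0.038·0.75) = 0.9719;  exp(−rT) = exp(−0.056·0.75) = 0.9589
N(d₁) = N(0.21) = 0.5832;  N(d₂) = N(0.05) = 0.5199
C = 438·0.9719·0.5832 − 435·0.9589·0.5199 = 248.2637 − 216.8615 = 31.4022

£31.40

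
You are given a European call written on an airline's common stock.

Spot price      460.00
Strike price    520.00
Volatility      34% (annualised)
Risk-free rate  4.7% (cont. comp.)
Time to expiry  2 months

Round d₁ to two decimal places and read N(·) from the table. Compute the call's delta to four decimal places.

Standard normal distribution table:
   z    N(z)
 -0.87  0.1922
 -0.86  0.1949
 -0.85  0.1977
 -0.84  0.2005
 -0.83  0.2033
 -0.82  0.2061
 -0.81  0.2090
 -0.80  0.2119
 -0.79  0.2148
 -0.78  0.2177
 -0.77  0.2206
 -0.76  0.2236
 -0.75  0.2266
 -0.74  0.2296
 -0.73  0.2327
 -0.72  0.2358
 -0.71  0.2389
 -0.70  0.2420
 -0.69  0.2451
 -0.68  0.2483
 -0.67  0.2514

σ√T = 0.34 × 0.4082 = 0.1388
d₁ = [ln(460/520) + (0.047 + ½·0.34²)·0.1667] / (σ√T) = (-0.1226 + 0.0175) / 0.1388 = -0.7574 ≈ -0.76
N(d₁) = N(-0.76) = 0.2236
Δ_call = N(d₁) = 0.2236

0.2236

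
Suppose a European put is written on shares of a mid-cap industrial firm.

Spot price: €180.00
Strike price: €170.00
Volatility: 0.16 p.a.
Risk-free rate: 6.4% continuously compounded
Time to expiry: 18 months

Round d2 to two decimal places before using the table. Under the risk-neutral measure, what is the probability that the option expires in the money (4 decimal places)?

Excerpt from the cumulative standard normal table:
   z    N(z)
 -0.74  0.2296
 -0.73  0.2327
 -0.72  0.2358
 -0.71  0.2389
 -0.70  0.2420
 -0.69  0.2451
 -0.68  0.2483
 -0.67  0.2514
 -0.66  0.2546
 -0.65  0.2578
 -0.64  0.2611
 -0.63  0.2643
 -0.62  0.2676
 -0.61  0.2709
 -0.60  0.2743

T = 1.5;  σ√T = 0.1960
ln(S/K) + (r + σ²/2)T = ln(180/170) + (0.064 + 0.16²/2)·1.5 = 0.0572 + 0.1152 = 0.1724
d₁ = 0.1724 / 0.1960 = 0.8796 which rounds to 0.88
d₂ = d₁ − σ√T = 0.8796 − 0.1960 = 0.6836 which rounds to 0.68
Pr(exercise) under Q = N(−d₂) = N(-0.68) = 0.2483

0.2483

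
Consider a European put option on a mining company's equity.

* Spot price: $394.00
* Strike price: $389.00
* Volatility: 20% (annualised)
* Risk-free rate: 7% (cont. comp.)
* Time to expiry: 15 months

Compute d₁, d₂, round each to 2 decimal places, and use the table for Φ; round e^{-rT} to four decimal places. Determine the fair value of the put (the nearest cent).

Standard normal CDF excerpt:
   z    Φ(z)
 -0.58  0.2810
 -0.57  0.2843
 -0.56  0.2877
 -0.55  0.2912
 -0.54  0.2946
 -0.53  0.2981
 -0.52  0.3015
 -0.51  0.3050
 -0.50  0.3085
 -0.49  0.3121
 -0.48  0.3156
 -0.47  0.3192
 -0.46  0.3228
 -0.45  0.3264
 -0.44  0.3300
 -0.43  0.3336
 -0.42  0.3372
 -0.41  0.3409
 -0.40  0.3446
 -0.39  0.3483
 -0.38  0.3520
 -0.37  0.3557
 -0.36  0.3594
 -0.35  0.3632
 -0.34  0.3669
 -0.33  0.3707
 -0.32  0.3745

σ√T = 0.2·√1.25 = 0.2236
d₁ = [ln(394/389) + (0.07 + ½·0.2²)·1.25] / (σ√T) = (0.0128 + 0.1125) / 0.2236 = 0.5602 → 0.56
d₂ = 0.5602 − 0.2236 = 0.3366 → 0.34
e^(−rT) = e^(−0.07·1.25) = 0.9162
P = 389·0.9162·N(-0.34) − 394·N(-0.56) = 389·0.9162·0.3669 − 394·0.2877 = 130.7638 − 113.3538 = 17.4100

$17.41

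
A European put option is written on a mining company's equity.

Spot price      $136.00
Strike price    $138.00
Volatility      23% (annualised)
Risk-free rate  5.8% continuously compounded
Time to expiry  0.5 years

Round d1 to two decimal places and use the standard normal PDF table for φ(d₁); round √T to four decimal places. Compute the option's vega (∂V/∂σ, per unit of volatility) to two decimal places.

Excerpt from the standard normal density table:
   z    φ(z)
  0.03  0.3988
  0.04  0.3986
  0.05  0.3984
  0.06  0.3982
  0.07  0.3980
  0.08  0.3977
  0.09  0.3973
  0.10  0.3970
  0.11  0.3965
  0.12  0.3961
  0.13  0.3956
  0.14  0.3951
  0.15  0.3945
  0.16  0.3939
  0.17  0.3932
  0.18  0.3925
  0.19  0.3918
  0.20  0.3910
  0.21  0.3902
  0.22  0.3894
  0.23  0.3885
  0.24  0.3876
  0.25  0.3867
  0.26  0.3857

37.81

σ√T = 0.23·√0.5 = 0.1626
d₁ = [ln(136/138) + (0.058 + 0.23²/2)·0.5] / 0.1626 = [-0.0146 + 0.0422] / 0.1626 = 0.1699 ≈ 0.17
√T = √0.5 = 0.7071
φ(d₁) = φ(0.17) = 0.3932
vega = S·φ(d₁)·√T = 136·0.3932·0.7071 = 37.8123
(The call has the same vega.)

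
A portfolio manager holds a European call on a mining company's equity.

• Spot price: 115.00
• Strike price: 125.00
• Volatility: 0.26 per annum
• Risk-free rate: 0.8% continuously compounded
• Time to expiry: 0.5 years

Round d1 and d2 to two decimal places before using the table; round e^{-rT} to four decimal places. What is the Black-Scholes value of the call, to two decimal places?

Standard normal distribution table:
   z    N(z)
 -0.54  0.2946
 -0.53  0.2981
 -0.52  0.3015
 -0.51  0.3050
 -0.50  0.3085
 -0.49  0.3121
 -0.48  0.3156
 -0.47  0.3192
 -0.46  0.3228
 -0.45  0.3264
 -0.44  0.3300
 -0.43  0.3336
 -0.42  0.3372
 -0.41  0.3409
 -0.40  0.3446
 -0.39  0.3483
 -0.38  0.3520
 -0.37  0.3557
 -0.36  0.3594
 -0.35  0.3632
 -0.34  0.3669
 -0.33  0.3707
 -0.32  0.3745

σ√T = 0.26 × 0.7071 = 0.1838
d₁ = [ln(115/125) + (0.008 + 0.26²/2)·0.5] / 0.1838 = [-0.0834 + 0.0209] / 0.1838 = -0.3399 which rounds to -0.34
d₂ = d₁ − σ√T = -0.3399 − 0.1838 = -0.5237 which rounds to -0.52
exp(−rT) = exp(−0.008·0.5) = 0.9960
N(d₁) = N(-0.34) = 0.3669;  N(d₂) = N(-0.52) = 0.3015
C = 115·0.3669 − 125·0.9960·0.3015 = 42.1935 − 37.5367 = 4.6568

4.66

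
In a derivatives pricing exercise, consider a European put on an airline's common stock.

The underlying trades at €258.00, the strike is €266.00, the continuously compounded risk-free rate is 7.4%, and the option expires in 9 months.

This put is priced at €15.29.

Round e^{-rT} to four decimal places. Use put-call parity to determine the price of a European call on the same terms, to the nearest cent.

exp(−rT) = exp(−0.074·0.75) = 0.9460
Put-call parity: C − P = S − K·e^(−rT) = 258 − 266·0.9460 = 258 − 251.6360 = 6.3640
C = P + (C − P) = 15.29 + (6.3640) = 21.6540

€21.65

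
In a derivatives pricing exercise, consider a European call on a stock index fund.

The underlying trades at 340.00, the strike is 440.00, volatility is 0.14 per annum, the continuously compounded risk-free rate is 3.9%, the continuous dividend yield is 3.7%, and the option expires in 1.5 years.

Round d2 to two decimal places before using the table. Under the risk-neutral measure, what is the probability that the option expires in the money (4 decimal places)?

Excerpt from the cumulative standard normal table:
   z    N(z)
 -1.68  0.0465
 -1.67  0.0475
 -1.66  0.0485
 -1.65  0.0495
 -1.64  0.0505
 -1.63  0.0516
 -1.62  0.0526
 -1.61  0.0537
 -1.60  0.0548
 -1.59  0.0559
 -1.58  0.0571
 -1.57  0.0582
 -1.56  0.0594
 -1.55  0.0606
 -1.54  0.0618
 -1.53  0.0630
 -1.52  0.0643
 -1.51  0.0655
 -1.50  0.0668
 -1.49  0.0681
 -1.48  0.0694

0.0582

T = 1.5;  σ√T = 0.1715
ln(S/K) + (r − q + σ²/2)T = ln(340/440) + (0.039 − 0.037 + 0.14²/2)·1.5 = -0.2578 + 0.0177 = -0.2401
d₁ = -0.2401 / 0.1715 = -1.4005 ⇒ -1.40
d₂ = d₁ − σ√T = -1.4005 − 0.1715 = -1.5719 ⇒ -1.57
Pr(exercise) under Q = N(d₂) = 0.0582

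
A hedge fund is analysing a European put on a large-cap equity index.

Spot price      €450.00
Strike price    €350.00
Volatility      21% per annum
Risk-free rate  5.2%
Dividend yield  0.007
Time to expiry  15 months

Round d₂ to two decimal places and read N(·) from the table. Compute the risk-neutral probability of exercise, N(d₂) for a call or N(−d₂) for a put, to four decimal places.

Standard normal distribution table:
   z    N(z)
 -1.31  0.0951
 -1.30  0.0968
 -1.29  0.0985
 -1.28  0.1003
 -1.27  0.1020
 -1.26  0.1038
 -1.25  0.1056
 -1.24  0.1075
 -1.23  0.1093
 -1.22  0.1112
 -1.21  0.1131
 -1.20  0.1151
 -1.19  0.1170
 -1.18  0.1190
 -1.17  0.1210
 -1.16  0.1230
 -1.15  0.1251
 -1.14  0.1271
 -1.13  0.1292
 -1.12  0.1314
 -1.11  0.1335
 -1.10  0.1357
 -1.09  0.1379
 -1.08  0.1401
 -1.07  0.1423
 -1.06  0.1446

0.1170

σ√T = 0.21·√1.25 = 0.2348
ln(S/K) + (r − q + σ²/2)T = ln(450/350) + (0.052 − 0.007 + 0.21²/2)·1.25 = 0.2513 + 0.0838 = 0.3351
d₁ = 0.3351 / 0.2348 = 1.4274 ⇒ 1.43
d₂ = d₁ − σ√T = 1.4274 − 0.2348 = 1.1926 ⇒ 1.19
Risk-neutral Pr[S_T < K] = N(−d₂) = N(-1.19) = 0.1170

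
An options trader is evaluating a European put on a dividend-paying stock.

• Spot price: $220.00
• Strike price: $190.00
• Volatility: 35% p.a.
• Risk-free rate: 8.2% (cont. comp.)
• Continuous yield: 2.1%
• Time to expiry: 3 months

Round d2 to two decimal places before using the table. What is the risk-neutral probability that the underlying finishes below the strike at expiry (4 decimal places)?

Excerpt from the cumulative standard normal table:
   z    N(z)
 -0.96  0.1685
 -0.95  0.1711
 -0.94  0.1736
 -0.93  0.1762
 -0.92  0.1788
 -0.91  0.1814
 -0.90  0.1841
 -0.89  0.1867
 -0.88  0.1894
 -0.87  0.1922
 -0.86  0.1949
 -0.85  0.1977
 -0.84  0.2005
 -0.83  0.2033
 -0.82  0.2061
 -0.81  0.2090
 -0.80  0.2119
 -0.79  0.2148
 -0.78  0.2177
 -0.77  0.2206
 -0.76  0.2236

0.2005

σ√T = 0.35·√0.25 = 0.1750
d₁ = [ln(220/190) + (0.082 − 0.021 + ½·0.35²)·0.25] / (σ√T) = (0.1466 + 0.0306) / 0.1750 = 1.0124 → 1.01
d₂ = 1.0124 − 0.1750 = 0.8374 → 0.84
Risk-neutral Pr[S_T < K] = N(−d₂) = N(-0.84) = 0.2005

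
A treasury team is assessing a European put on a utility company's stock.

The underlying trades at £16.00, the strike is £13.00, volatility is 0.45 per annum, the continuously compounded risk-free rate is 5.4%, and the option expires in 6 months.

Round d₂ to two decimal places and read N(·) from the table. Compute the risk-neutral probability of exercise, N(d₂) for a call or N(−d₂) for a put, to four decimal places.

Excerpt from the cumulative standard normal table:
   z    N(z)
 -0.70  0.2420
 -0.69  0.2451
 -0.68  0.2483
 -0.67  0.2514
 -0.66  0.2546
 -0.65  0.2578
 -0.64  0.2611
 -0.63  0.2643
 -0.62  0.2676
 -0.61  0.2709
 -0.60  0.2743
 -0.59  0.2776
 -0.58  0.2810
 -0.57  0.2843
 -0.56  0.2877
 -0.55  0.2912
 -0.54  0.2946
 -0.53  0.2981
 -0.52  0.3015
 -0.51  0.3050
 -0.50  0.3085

T = 0.5;  σ√T = 0.3182
d₁ = [ln(16/13) + (0.054 + 0.45²/2)·0.5] / 0.3182 = [0.2076 + 0.0776] / 0.3182 = 0.8965 ≈ 0.90
d₂ = d₁ − σ√T = 0.8965 − 0.3182 = 0.5783 ≈ 0.58
Pr(exercise) under Q = N(−d₂) = N(-0.58) = 0.2810

0.2810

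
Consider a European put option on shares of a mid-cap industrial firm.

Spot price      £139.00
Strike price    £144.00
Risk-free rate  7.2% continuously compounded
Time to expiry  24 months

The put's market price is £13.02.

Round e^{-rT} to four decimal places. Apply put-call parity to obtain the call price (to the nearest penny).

e^(−rT) = e^(−0.072·2) = 0.8659
Put-call parity: C − P = S − K·e^(−rT) = 139 − 144·0.8659 = 139 − 124.6896 = 14.3104
C = P + (C − P) = 13.02 + (14.3104) = 27.3304

£27.33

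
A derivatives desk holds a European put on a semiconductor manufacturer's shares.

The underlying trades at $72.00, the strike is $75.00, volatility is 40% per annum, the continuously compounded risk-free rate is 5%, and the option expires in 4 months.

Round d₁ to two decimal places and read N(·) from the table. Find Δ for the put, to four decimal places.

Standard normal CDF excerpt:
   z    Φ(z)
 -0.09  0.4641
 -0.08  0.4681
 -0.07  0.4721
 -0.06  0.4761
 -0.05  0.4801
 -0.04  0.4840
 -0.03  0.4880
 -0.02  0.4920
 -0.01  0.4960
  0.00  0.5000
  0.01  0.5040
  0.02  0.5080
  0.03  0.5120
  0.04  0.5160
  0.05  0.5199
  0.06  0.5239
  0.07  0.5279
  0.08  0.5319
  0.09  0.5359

T = 0.3333;  σ√T = 0.2309
ln(S/K) + (r + σ²/2)T = ln(72/75) + (0.05 + 0.4²/2)·0.3333 = -0.0408 + 0.0433 = 0.0025
d₁ = 0.0025 / 0.2309 = 0.0109 → 0.01
N(d₁) = N(0.01) = 0.5040
Δ_put = N(d₁) − 1 = 0.5040 − 1 = -0.4960

-0.4960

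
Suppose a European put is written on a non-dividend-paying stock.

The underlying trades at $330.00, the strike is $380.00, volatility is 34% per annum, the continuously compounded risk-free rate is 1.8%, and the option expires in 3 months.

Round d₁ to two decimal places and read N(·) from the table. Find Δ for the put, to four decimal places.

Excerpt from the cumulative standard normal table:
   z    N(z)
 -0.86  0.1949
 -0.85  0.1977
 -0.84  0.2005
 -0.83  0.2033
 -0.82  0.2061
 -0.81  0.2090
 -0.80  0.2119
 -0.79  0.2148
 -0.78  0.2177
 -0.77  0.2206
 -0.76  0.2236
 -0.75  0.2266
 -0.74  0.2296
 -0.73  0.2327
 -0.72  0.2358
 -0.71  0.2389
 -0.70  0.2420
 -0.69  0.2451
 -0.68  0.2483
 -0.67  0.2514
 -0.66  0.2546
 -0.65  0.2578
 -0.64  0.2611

σ√T = 0.34 × 0.5000 = 0.1700
d₁ = [ln(330/380) + (0.018 + 0.34²/2)·0.25] / 0.1700 = [-0.1411 + 0.0190] / 0.1700 = -0.7184 ≈ -0.72
N(d₁) = N(-0.72) = 0.2358
Δ_put = N(d₁) − 1 = 0.2358 − 1 = -0.7642

-0.7642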